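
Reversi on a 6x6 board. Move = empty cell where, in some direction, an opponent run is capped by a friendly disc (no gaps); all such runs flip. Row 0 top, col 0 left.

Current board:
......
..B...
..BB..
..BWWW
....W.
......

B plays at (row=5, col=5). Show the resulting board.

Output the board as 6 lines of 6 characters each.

Answer: ......
..B...
..BB..
..BBWW
....B.
.....B

Derivation:
Place B at (5,5); scan 8 dirs for brackets.
Dir NW: opp run (4,4) (3,3) capped by B -> flip
Dir N: first cell '.' (not opp) -> no flip
Dir NE: edge -> no flip
Dir W: first cell '.' (not opp) -> no flip
Dir E: edge -> no flip
Dir SW: edge -> no flip
Dir S: edge -> no flip
Dir SE: edge -> no flip
All flips: (3,3) (4,4)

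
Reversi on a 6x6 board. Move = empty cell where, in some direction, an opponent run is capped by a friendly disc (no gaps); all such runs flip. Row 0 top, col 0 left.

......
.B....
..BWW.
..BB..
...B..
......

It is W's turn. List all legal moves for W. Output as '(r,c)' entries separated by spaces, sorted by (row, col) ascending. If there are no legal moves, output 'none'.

Answer: (2,1) (4,1) (4,2) (5,3)

Derivation:
(0,0): no bracket -> illegal
(0,1): no bracket -> illegal
(0,2): no bracket -> illegal
(1,0): no bracket -> illegal
(1,2): no bracket -> illegal
(1,3): no bracket -> illegal
(2,0): no bracket -> illegal
(2,1): flips 1 -> legal
(3,1): no bracket -> illegal
(3,4): no bracket -> illegal
(4,1): flips 1 -> legal
(4,2): flips 1 -> legal
(4,4): no bracket -> illegal
(5,2): no bracket -> illegal
(5,3): flips 2 -> legal
(5,4): no bracket -> illegal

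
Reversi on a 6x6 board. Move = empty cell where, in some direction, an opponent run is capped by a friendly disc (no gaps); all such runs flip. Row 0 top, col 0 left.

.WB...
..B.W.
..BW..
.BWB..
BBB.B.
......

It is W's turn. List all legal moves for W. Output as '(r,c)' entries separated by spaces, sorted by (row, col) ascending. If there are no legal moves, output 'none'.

(0,3): flips 1 -> legal
(1,1): no bracket -> illegal
(1,3): no bracket -> illegal
(2,0): no bracket -> illegal
(2,1): flips 1 -> legal
(2,4): no bracket -> illegal
(3,0): flips 1 -> legal
(3,4): flips 1 -> legal
(3,5): no bracket -> illegal
(4,3): flips 1 -> legal
(4,5): no bracket -> illegal
(5,0): flips 1 -> legal
(5,1): no bracket -> illegal
(5,2): flips 1 -> legal
(5,3): no bracket -> illegal
(5,4): no bracket -> illegal
(5,5): no bracket -> illegal

Answer: (0,3) (2,1) (3,0) (3,4) (4,3) (5,0) (5,2)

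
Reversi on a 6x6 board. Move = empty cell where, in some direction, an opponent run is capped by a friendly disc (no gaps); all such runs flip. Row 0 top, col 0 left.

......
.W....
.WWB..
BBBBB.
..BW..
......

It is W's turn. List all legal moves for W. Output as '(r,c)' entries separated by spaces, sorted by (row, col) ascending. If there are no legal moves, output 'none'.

(1,2): no bracket -> illegal
(1,3): flips 2 -> legal
(1,4): no bracket -> illegal
(2,0): no bracket -> illegal
(2,4): flips 1 -> legal
(2,5): flips 1 -> legal
(3,5): no bracket -> illegal
(4,0): flips 1 -> legal
(4,1): flips 2 -> legal
(4,4): flips 1 -> legal
(4,5): no bracket -> illegal
(5,1): no bracket -> illegal
(5,2): flips 2 -> legal
(5,3): no bracket -> illegal

Answer: (1,3) (2,4) (2,5) (4,0) (4,1) (4,4) (5,2)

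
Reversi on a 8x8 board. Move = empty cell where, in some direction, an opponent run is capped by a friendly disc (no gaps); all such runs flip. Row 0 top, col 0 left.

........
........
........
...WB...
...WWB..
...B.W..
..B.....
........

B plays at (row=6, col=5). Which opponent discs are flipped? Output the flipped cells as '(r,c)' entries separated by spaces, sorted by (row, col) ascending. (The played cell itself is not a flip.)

Dir NW: first cell '.' (not opp) -> no flip
Dir N: opp run (5,5) capped by B -> flip
Dir NE: first cell '.' (not opp) -> no flip
Dir W: first cell '.' (not opp) -> no flip
Dir E: first cell '.' (not opp) -> no flip
Dir SW: first cell '.' (not opp) -> no flip
Dir S: first cell '.' (not opp) -> no flip
Dir SE: first cell '.' (not opp) -> no flip

Answer: (5,5)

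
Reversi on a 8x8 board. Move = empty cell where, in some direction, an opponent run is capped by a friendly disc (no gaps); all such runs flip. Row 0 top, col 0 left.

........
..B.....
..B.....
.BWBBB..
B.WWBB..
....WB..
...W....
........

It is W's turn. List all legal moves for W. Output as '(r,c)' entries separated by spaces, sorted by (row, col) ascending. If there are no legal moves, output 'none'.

Answer: (0,2) (2,0) (2,3) (2,4) (2,5) (3,0) (3,6) (4,6) (5,6)

Derivation:
(0,1): no bracket -> illegal
(0,2): flips 2 -> legal
(0,3): no bracket -> illegal
(1,1): no bracket -> illegal
(1,3): no bracket -> illegal
(2,0): flips 1 -> legal
(2,1): no bracket -> illegal
(2,3): flips 1 -> legal
(2,4): flips 3 -> legal
(2,5): flips 1 -> legal
(2,6): no bracket -> illegal
(3,0): flips 1 -> legal
(3,6): flips 4 -> legal
(4,1): no bracket -> illegal
(4,6): flips 2 -> legal
(5,0): no bracket -> illegal
(5,1): no bracket -> illegal
(5,3): no bracket -> illegal
(5,6): flips 1 -> legal
(6,4): no bracket -> illegal
(6,5): no bracket -> illegal
(6,6): no bracket -> illegal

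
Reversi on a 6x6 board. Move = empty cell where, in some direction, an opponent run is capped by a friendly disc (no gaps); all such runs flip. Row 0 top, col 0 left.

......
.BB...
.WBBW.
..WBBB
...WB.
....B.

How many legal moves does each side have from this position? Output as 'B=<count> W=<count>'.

-- B to move --
(1,0): flips 3 -> legal
(1,3): flips 1 -> legal
(1,4): flips 1 -> legal
(1,5): flips 1 -> legal
(2,0): flips 1 -> legal
(2,5): flips 1 -> legal
(3,0): flips 1 -> legal
(3,1): flips 2 -> legal
(4,1): flips 1 -> legal
(4,2): flips 2 -> legal
(5,2): flips 1 -> legal
(5,3): flips 1 -> legal
B mobility = 12
-- W to move --
(0,0): no bracket -> illegal
(0,1): flips 1 -> legal
(0,2): flips 2 -> legal
(0,3): flips 1 -> legal
(1,0): no bracket -> illegal
(1,3): flips 2 -> legal
(1,4): flips 1 -> legal
(2,0): no bracket -> illegal
(2,5): flips 1 -> legal
(3,1): no bracket -> illegal
(4,2): flips 1 -> legal
(4,5): flips 1 -> legal
(5,3): no bracket -> illegal
(5,5): no bracket -> illegal
W mobility = 8

Answer: B=12 W=8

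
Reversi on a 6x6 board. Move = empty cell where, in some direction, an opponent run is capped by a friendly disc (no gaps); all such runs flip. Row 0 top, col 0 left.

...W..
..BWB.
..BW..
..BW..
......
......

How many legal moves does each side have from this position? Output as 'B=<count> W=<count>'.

Answer: B=4 W=8

Derivation:
-- B to move --
(0,2): no bracket -> illegal
(0,4): flips 1 -> legal
(2,4): flips 1 -> legal
(3,4): flips 2 -> legal
(4,2): no bracket -> illegal
(4,3): no bracket -> illegal
(4,4): flips 1 -> legal
B mobility = 4
-- W to move --
(0,1): flips 1 -> legal
(0,2): no bracket -> illegal
(0,4): no bracket -> illegal
(0,5): flips 1 -> legal
(1,1): flips 2 -> legal
(1,5): flips 1 -> legal
(2,1): flips 2 -> legal
(2,4): no bracket -> illegal
(2,5): flips 1 -> legal
(3,1): flips 2 -> legal
(4,1): flips 1 -> legal
(4,2): no bracket -> illegal
(4,3): no bracket -> illegal
W mobility = 8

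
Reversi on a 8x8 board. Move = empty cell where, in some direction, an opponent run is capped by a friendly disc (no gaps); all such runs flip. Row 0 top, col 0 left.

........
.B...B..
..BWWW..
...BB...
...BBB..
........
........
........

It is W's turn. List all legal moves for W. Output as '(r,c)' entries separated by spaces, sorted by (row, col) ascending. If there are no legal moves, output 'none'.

(0,0): no bracket -> illegal
(0,1): no bracket -> illegal
(0,2): no bracket -> illegal
(0,4): no bracket -> illegal
(0,5): flips 1 -> legal
(0,6): flips 1 -> legal
(1,0): no bracket -> illegal
(1,2): no bracket -> illegal
(1,3): no bracket -> illegal
(1,4): no bracket -> illegal
(1,6): no bracket -> illegal
(2,0): no bracket -> illegal
(2,1): flips 1 -> legal
(2,6): no bracket -> illegal
(3,1): no bracket -> illegal
(3,2): no bracket -> illegal
(3,5): no bracket -> illegal
(3,6): no bracket -> illegal
(4,2): flips 1 -> legal
(4,6): no bracket -> illegal
(5,2): flips 2 -> legal
(5,3): flips 2 -> legal
(5,4): flips 2 -> legal
(5,5): no bracket -> illegal
(5,6): flips 2 -> legal

Answer: (0,5) (0,6) (2,1) (4,2) (5,2) (5,3) (5,4) (5,6)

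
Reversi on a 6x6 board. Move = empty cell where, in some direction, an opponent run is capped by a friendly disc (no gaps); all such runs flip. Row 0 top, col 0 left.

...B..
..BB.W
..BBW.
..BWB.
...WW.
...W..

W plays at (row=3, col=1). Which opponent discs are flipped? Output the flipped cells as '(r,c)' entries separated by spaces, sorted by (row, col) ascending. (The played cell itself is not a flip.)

Answer: (3,2)

Derivation:
Dir NW: first cell '.' (not opp) -> no flip
Dir N: first cell '.' (not opp) -> no flip
Dir NE: opp run (2,2) (1,3), next='.' -> no flip
Dir W: first cell '.' (not opp) -> no flip
Dir E: opp run (3,2) capped by W -> flip
Dir SW: first cell '.' (not opp) -> no flip
Dir S: first cell '.' (not opp) -> no flip
Dir SE: first cell '.' (not opp) -> no flip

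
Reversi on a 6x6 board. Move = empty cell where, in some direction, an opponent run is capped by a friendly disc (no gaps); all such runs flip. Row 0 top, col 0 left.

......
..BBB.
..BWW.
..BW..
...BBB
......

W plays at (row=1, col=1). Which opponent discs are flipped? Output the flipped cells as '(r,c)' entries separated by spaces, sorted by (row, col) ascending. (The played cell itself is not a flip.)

Dir NW: first cell '.' (not opp) -> no flip
Dir N: first cell '.' (not opp) -> no flip
Dir NE: first cell '.' (not opp) -> no flip
Dir W: first cell '.' (not opp) -> no flip
Dir E: opp run (1,2) (1,3) (1,4), next='.' -> no flip
Dir SW: first cell '.' (not opp) -> no flip
Dir S: first cell '.' (not opp) -> no flip
Dir SE: opp run (2,2) capped by W -> flip

Answer: (2,2)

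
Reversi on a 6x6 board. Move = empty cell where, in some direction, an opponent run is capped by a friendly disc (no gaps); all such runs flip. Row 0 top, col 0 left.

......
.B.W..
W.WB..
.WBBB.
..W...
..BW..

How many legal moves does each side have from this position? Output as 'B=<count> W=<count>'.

Answer: B=6 W=7

Derivation:
-- B to move --
(0,2): no bracket -> illegal
(0,3): flips 1 -> legal
(0,4): no bracket -> illegal
(1,0): no bracket -> illegal
(1,2): flips 1 -> legal
(1,4): no bracket -> illegal
(2,1): flips 1 -> legal
(2,4): no bracket -> illegal
(3,0): flips 1 -> legal
(4,0): no bracket -> illegal
(4,1): no bracket -> illegal
(4,3): no bracket -> illegal
(4,4): no bracket -> illegal
(5,1): flips 1 -> legal
(5,4): flips 1 -> legal
B mobility = 6
-- W to move --
(0,0): flips 1 -> legal
(0,1): no bracket -> illegal
(0,2): flips 1 -> legal
(1,0): no bracket -> illegal
(1,2): no bracket -> illegal
(1,4): no bracket -> illegal
(2,1): no bracket -> illegal
(2,4): flips 2 -> legal
(2,5): no bracket -> illegal
(3,5): flips 3 -> legal
(4,1): no bracket -> illegal
(4,3): flips 2 -> legal
(4,4): flips 1 -> legal
(4,5): no bracket -> illegal
(5,1): flips 1 -> legal
W mobility = 7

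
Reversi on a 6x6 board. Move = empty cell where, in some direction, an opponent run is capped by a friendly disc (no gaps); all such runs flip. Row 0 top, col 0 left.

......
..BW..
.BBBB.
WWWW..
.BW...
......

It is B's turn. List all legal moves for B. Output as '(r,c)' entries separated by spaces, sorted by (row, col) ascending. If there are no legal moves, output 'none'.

Answer: (0,2) (0,3) (0,4) (1,4) (4,0) (4,3) (4,4) (5,1) (5,2)

Derivation:
(0,2): flips 1 -> legal
(0,3): flips 1 -> legal
(0,4): flips 1 -> legal
(1,4): flips 1 -> legal
(2,0): no bracket -> illegal
(3,4): no bracket -> illegal
(4,0): flips 1 -> legal
(4,3): flips 3 -> legal
(4,4): flips 1 -> legal
(5,1): flips 2 -> legal
(5,2): flips 2 -> legal
(5,3): no bracket -> illegal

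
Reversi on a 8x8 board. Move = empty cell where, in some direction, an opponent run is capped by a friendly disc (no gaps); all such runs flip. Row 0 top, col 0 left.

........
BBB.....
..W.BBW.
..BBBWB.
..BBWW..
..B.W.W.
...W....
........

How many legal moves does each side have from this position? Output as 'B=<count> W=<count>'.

Answer: B=9 W=13

Derivation:
-- B to move --
(1,3): no bracket -> illegal
(1,5): no bracket -> illegal
(1,6): flips 1 -> legal
(1,7): no bracket -> illegal
(2,1): no bracket -> illegal
(2,3): no bracket -> illegal
(2,7): flips 1 -> legal
(3,1): no bracket -> illegal
(3,7): no bracket -> illegal
(4,6): flips 3 -> legal
(4,7): no bracket -> illegal
(5,3): no bracket -> illegal
(5,5): flips 3 -> legal
(5,7): no bracket -> illegal
(6,2): no bracket -> illegal
(6,4): flips 2 -> legal
(6,5): flips 1 -> legal
(6,6): no bracket -> illegal
(6,7): flips 2 -> legal
(7,2): flips 3 -> legal
(7,3): no bracket -> illegal
(7,4): flips 1 -> legal
B mobility = 9
-- W to move --
(0,0): flips 1 -> legal
(0,1): no bracket -> illegal
(0,2): flips 1 -> legal
(0,3): no bracket -> illegal
(1,3): flips 1 -> legal
(1,4): flips 2 -> legal
(1,5): flips 1 -> legal
(1,6): no bracket -> illegal
(2,0): no bracket -> illegal
(2,1): flips 2 -> legal
(2,3): flips 3 -> legal
(2,7): flips 1 -> legal
(3,1): flips 3 -> legal
(3,7): flips 1 -> legal
(4,1): flips 3 -> legal
(4,6): flips 1 -> legal
(4,7): no bracket -> illegal
(5,1): no bracket -> illegal
(5,3): no bracket -> illegal
(6,1): no bracket -> illegal
(6,2): flips 3 -> legal
W mobility = 13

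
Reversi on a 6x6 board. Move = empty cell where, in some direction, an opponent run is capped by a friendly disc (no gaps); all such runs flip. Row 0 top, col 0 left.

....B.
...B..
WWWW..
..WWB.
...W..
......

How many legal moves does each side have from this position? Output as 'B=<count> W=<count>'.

Answer: B=4 W=4

Derivation:
-- B to move --
(1,0): no bracket -> illegal
(1,1): no bracket -> illegal
(1,2): flips 1 -> legal
(1,4): no bracket -> illegal
(2,4): no bracket -> illegal
(3,0): no bracket -> illegal
(3,1): flips 3 -> legal
(4,1): no bracket -> illegal
(4,2): no bracket -> illegal
(4,4): no bracket -> illegal
(5,2): flips 1 -> legal
(5,3): flips 3 -> legal
(5,4): no bracket -> illegal
B mobility = 4
-- W to move --
(0,2): no bracket -> illegal
(0,3): flips 1 -> legal
(0,5): no bracket -> illegal
(1,2): no bracket -> illegal
(1,4): no bracket -> illegal
(1,5): no bracket -> illegal
(2,4): no bracket -> illegal
(2,5): flips 1 -> legal
(3,5): flips 1 -> legal
(4,4): no bracket -> illegal
(4,5): flips 1 -> legal
W mobility = 4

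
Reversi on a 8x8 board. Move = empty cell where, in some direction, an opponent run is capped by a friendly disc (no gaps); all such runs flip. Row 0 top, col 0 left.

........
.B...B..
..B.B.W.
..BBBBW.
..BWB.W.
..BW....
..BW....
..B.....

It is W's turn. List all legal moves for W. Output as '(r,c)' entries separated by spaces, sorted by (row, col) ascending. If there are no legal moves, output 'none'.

Answer: (0,4) (1,3) (2,1) (2,3) (2,5) (3,1) (4,1) (4,5) (5,1) (6,1) (7,1)

Derivation:
(0,0): no bracket -> illegal
(0,1): no bracket -> illegal
(0,2): no bracket -> illegal
(0,4): flips 1 -> legal
(0,5): no bracket -> illegal
(0,6): no bracket -> illegal
(1,0): no bracket -> illegal
(1,2): no bracket -> illegal
(1,3): flips 2 -> legal
(1,4): no bracket -> illegal
(1,6): no bracket -> illegal
(2,0): no bracket -> illegal
(2,1): flips 1 -> legal
(2,3): flips 1 -> legal
(2,5): flips 1 -> legal
(3,1): flips 5 -> legal
(4,1): flips 2 -> legal
(4,5): flips 1 -> legal
(5,1): flips 1 -> legal
(5,4): no bracket -> illegal
(5,5): no bracket -> illegal
(6,1): flips 2 -> legal
(7,1): flips 1 -> legal
(7,3): no bracket -> illegal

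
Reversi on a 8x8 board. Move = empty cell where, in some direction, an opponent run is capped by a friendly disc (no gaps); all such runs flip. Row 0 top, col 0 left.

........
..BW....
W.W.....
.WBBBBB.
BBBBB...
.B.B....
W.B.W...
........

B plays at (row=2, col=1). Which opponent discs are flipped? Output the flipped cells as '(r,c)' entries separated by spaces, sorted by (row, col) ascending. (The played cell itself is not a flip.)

Answer: (3,1)

Derivation:
Dir NW: first cell '.' (not opp) -> no flip
Dir N: first cell '.' (not opp) -> no flip
Dir NE: first cell 'B' (not opp) -> no flip
Dir W: opp run (2,0), next=edge -> no flip
Dir E: opp run (2,2), next='.' -> no flip
Dir SW: first cell '.' (not opp) -> no flip
Dir S: opp run (3,1) capped by B -> flip
Dir SE: first cell 'B' (not opp) -> no flip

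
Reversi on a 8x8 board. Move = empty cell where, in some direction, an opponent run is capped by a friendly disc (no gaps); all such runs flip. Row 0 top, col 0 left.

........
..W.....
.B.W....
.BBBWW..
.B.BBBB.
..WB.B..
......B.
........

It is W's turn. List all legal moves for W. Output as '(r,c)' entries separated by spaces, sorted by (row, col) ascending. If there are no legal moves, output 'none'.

(1,0): no bracket -> illegal
(1,1): no bracket -> illegal
(2,0): no bracket -> illegal
(2,2): no bracket -> illegal
(2,4): no bracket -> illegal
(3,0): flips 5 -> legal
(3,6): no bracket -> illegal
(3,7): no bracket -> illegal
(4,0): no bracket -> illegal
(4,2): no bracket -> illegal
(4,7): no bracket -> illegal
(5,0): flips 2 -> legal
(5,1): no bracket -> illegal
(5,4): flips 2 -> legal
(5,6): flips 1 -> legal
(5,7): flips 1 -> legal
(6,2): flips 2 -> legal
(6,3): flips 3 -> legal
(6,4): no bracket -> illegal
(6,5): flips 2 -> legal
(6,7): no bracket -> illegal
(7,5): no bracket -> illegal
(7,6): no bracket -> illegal
(7,7): no bracket -> illegal

Answer: (3,0) (5,0) (5,4) (5,6) (5,7) (6,2) (6,3) (6,5)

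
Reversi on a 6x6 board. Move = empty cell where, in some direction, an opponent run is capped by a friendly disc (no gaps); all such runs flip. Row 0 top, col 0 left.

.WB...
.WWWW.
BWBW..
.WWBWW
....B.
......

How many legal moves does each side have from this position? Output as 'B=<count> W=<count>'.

Answer: B=7 W=5

Derivation:
-- B to move --
(0,0): flips 2 -> legal
(0,3): flips 2 -> legal
(0,4): flips 1 -> legal
(0,5): no bracket -> illegal
(1,0): no bracket -> illegal
(1,5): no bracket -> illegal
(2,4): flips 3 -> legal
(2,5): no bracket -> illegal
(3,0): flips 2 -> legal
(4,0): flips 1 -> legal
(4,1): no bracket -> illegal
(4,2): flips 2 -> legal
(4,3): no bracket -> illegal
(4,5): no bracket -> illegal
B mobility = 7
-- W to move --
(0,3): flips 1 -> legal
(1,0): no bracket -> illegal
(2,4): no bracket -> illegal
(3,0): no bracket -> illegal
(4,2): no bracket -> illegal
(4,3): flips 1 -> legal
(4,5): no bracket -> illegal
(5,3): flips 1 -> legal
(5,4): flips 1 -> legal
(5,5): flips 3 -> legal
W mobility = 5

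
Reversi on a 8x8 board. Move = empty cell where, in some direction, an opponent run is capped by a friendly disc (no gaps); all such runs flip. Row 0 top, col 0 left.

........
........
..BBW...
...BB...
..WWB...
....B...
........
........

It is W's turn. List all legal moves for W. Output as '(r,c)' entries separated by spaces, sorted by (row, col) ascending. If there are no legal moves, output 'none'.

Answer: (1,3) (2,1) (2,5) (4,5) (6,4) (6,5)

Derivation:
(1,1): no bracket -> illegal
(1,2): no bracket -> illegal
(1,3): flips 2 -> legal
(1,4): no bracket -> illegal
(2,1): flips 2 -> legal
(2,5): flips 1 -> legal
(3,1): no bracket -> illegal
(3,2): no bracket -> illegal
(3,5): no bracket -> illegal
(4,5): flips 1 -> legal
(5,3): no bracket -> illegal
(5,5): no bracket -> illegal
(6,3): no bracket -> illegal
(6,4): flips 3 -> legal
(6,5): flips 1 -> legal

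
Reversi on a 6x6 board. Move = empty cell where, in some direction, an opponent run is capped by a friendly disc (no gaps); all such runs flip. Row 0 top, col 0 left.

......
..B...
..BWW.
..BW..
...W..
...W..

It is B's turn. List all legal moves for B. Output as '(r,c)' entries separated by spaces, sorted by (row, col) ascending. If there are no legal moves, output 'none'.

Answer: (1,4) (2,5) (3,4) (4,4) (5,4)

Derivation:
(1,3): no bracket -> illegal
(1,4): flips 1 -> legal
(1,5): no bracket -> illegal
(2,5): flips 2 -> legal
(3,4): flips 2 -> legal
(3,5): no bracket -> illegal
(4,2): no bracket -> illegal
(4,4): flips 1 -> legal
(5,2): no bracket -> illegal
(5,4): flips 1 -> legal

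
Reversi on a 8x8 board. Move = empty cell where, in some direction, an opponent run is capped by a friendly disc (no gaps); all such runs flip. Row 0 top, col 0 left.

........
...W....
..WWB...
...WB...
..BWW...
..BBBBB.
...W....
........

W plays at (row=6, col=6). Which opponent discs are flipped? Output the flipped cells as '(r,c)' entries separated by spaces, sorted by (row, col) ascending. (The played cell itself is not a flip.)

Dir NW: opp run (5,5) capped by W -> flip
Dir N: opp run (5,6), next='.' -> no flip
Dir NE: first cell '.' (not opp) -> no flip
Dir W: first cell '.' (not opp) -> no flip
Dir E: first cell '.' (not opp) -> no flip
Dir SW: first cell '.' (not opp) -> no flip
Dir S: first cell '.' (not opp) -> no flip
Dir SE: first cell '.' (not opp) -> no flip

Answer: (5,5)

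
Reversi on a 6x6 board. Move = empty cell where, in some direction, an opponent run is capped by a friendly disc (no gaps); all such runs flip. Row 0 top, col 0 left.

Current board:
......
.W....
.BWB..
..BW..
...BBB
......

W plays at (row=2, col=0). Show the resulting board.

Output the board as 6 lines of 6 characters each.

Place W at (2,0); scan 8 dirs for brackets.
Dir NW: edge -> no flip
Dir N: first cell '.' (not opp) -> no flip
Dir NE: first cell 'W' (not opp) -> no flip
Dir W: edge -> no flip
Dir E: opp run (2,1) capped by W -> flip
Dir SW: edge -> no flip
Dir S: first cell '.' (not opp) -> no flip
Dir SE: first cell '.' (not opp) -> no flip
All flips: (2,1)

Answer: ......
.W....
WWWB..
..BW..
...BBB
......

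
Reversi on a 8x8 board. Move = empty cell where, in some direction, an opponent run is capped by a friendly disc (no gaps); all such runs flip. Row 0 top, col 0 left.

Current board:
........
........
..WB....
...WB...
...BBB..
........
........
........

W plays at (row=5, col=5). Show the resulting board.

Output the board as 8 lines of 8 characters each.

Answer: ........
........
..WB....
...WB...
...BWB..
.....W..
........
........

Derivation:
Place W at (5,5); scan 8 dirs for brackets.
Dir NW: opp run (4,4) capped by W -> flip
Dir N: opp run (4,5), next='.' -> no flip
Dir NE: first cell '.' (not opp) -> no flip
Dir W: first cell '.' (not opp) -> no flip
Dir E: first cell '.' (not opp) -> no flip
Dir SW: first cell '.' (not opp) -> no flip
Dir S: first cell '.' (not opp) -> no flip
Dir SE: first cell '.' (not opp) -> no flip
All flips: (4,4)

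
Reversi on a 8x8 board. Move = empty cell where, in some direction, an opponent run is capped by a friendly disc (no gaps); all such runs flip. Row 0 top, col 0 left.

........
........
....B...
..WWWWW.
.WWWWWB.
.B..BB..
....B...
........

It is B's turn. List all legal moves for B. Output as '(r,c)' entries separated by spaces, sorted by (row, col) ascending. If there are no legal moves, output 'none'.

Answer: (2,1) (2,2) (2,5) (2,6) (2,7) (3,1) (4,0)

Derivation:
(2,1): flips 2 -> legal
(2,2): flips 2 -> legal
(2,3): no bracket -> illegal
(2,5): flips 2 -> legal
(2,6): flips 1 -> legal
(2,7): flips 2 -> legal
(3,0): no bracket -> illegal
(3,1): flips 1 -> legal
(3,7): no bracket -> illegal
(4,0): flips 5 -> legal
(4,7): no bracket -> illegal
(5,0): no bracket -> illegal
(5,2): no bracket -> illegal
(5,3): no bracket -> illegal
(5,6): no bracket -> illegal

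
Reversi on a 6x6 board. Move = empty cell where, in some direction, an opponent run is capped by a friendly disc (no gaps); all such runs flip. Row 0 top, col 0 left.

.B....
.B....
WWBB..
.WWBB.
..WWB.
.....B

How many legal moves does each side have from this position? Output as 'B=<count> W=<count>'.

Answer: B=6 W=8

Derivation:
-- B to move --
(1,0): no bracket -> illegal
(1,2): no bracket -> illegal
(3,0): flips 2 -> legal
(4,0): flips 1 -> legal
(4,1): flips 5 -> legal
(5,1): flips 1 -> legal
(5,2): flips 3 -> legal
(5,3): flips 1 -> legal
(5,4): no bracket -> illegal
B mobility = 6
-- W to move --
(0,0): no bracket -> illegal
(0,2): flips 1 -> legal
(1,0): no bracket -> illegal
(1,2): flips 1 -> legal
(1,3): flips 3 -> legal
(1,4): flips 1 -> legal
(2,4): flips 3 -> legal
(2,5): flips 1 -> legal
(3,5): flips 2 -> legal
(4,5): flips 1 -> legal
(5,3): no bracket -> illegal
(5,4): no bracket -> illegal
W mobility = 8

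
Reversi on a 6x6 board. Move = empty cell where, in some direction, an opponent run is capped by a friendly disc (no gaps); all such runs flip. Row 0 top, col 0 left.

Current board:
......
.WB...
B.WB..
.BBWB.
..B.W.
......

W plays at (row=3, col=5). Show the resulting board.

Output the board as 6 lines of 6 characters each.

Answer: ......
.WB...
B.WB..
.BBWWW
..B.W.
......

Derivation:
Place W at (3,5); scan 8 dirs for brackets.
Dir NW: first cell '.' (not opp) -> no flip
Dir N: first cell '.' (not opp) -> no flip
Dir NE: edge -> no flip
Dir W: opp run (3,4) capped by W -> flip
Dir E: edge -> no flip
Dir SW: first cell 'W' (not opp) -> no flip
Dir S: first cell '.' (not opp) -> no flip
Dir SE: edge -> no flip
All flips: (3,4)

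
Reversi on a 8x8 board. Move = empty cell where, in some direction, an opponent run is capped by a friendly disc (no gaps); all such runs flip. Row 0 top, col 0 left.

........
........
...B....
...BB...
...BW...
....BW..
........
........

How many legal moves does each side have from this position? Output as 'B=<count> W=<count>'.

Answer: B=3 W=5

Derivation:
-- B to move --
(3,5): no bracket -> illegal
(4,5): flips 1 -> legal
(4,6): no bracket -> illegal
(5,3): no bracket -> illegal
(5,6): flips 1 -> legal
(6,4): no bracket -> illegal
(6,5): no bracket -> illegal
(6,6): flips 2 -> legal
B mobility = 3
-- W to move --
(1,2): no bracket -> illegal
(1,3): no bracket -> illegal
(1,4): no bracket -> illegal
(2,2): flips 1 -> legal
(2,4): flips 1 -> legal
(2,5): no bracket -> illegal
(3,2): no bracket -> illegal
(3,5): no bracket -> illegal
(4,2): flips 1 -> legal
(4,5): no bracket -> illegal
(5,2): no bracket -> illegal
(5,3): flips 1 -> legal
(6,3): no bracket -> illegal
(6,4): flips 1 -> legal
(6,5): no bracket -> illegal
W mobility = 5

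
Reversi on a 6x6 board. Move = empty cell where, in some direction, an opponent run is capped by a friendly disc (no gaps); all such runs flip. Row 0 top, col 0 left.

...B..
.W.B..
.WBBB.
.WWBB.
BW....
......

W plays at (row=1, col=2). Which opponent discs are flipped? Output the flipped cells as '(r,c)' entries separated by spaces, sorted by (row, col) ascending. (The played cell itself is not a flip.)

Dir NW: first cell '.' (not opp) -> no flip
Dir N: first cell '.' (not opp) -> no flip
Dir NE: opp run (0,3), next=edge -> no flip
Dir W: first cell 'W' (not opp) -> no flip
Dir E: opp run (1,3), next='.' -> no flip
Dir SW: first cell 'W' (not opp) -> no flip
Dir S: opp run (2,2) capped by W -> flip
Dir SE: opp run (2,3) (3,4), next='.' -> no flip

Answer: (2,2)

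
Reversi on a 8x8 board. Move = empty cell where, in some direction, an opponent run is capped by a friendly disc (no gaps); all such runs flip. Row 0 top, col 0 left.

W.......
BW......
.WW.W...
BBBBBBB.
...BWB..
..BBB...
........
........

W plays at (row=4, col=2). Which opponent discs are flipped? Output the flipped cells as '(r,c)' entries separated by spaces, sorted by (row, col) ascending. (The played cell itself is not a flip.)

Answer: (3,2) (3,3) (4,3)

Derivation:
Dir NW: opp run (3,1), next='.' -> no flip
Dir N: opp run (3,2) capped by W -> flip
Dir NE: opp run (3,3) capped by W -> flip
Dir W: first cell '.' (not opp) -> no flip
Dir E: opp run (4,3) capped by W -> flip
Dir SW: first cell '.' (not opp) -> no flip
Dir S: opp run (5,2), next='.' -> no flip
Dir SE: opp run (5,3), next='.' -> no flip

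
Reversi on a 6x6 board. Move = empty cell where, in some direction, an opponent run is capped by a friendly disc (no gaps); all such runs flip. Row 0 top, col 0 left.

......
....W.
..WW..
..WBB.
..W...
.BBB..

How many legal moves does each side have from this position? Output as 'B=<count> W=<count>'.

-- B to move --
(0,3): no bracket -> illegal
(0,4): no bracket -> illegal
(0,5): no bracket -> illegal
(1,1): flips 1 -> legal
(1,2): flips 4 -> legal
(1,3): flips 1 -> legal
(1,5): no bracket -> illegal
(2,1): no bracket -> illegal
(2,4): no bracket -> illegal
(2,5): no bracket -> illegal
(3,1): flips 2 -> legal
(4,1): no bracket -> illegal
(4,3): no bracket -> illegal
B mobility = 4
-- W to move --
(2,4): flips 1 -> legal
(2,5): no bracket -> illegal
(3,5): flips 2 -> legal
(4,0): no bracket -> illegal
(4,1): no bracket -> illegal
(4,3): flips 1 -> legal
(4,4): flips 1 -> legal
(4,5): flips 1 -> legal
(5,0): no bracket -> illegal
(5,4): no bracket -> illegal
W mobility = 5

Answer: B=4 W=5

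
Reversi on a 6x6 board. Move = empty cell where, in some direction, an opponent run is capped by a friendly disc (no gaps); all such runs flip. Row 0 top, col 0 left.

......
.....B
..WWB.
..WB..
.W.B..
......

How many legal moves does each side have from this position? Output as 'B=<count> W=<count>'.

Answer: B=4 W=5

Derivation:
-- B to move --
(1,1): flips 1 -> legal
(1,2): no bracket -> illegal
(1,3): flips 1 -> legal
(1,4): no bracket -> illegal
(2,1): flips 3 -> legal
(3,0): no bracket -> illegal
(3,1): flips 1 -> legal
(3,4): no bracket -> illegal
(4,0): no bracket -> illegal
(4,2): no bracket -> illegal
(5,0): no bracket -> illegal
(5,1): no bracket -> illegal
(5,2): no bracket -> illegal
B mobility = 4
-- W to move --
(0,4): no bracket -> illegal
(0,5): no bracket -> illegal
(1,3): no bracket -> illegal
(1,4): no bracket -> illegal
(2,5): flips 1 -> legal
(3,4): flips 1 -> legal
(3,5): no bracket -> illegal
(4,2): no bracket -> illegal
(4,4): flips 1 -> legal
(5,2): no bracket -> illegal
(5,3): flips 2 -> legal
(5,4): flips 1 -> legal
W mobility = 5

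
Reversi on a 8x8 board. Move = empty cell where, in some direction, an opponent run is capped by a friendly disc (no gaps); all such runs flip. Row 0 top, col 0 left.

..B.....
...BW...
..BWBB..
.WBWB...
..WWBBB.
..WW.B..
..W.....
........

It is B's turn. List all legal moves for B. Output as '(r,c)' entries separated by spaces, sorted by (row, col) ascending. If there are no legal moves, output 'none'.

Answer: (0,3) (0,4) (0,5) (1,2) (1,5) (3,0) (4,0) (4,1) (5,1) (5,4) (6,1) (6,3) (7,1) (7,2)

Derivation:
(0,3): flips 1 -> legal
(0,4): flips 1 -> legal
(0,5): flips 2 -> legal
(1,2): flips 1 -> legal
(1,5): flips 1 -> legal
(2,0): no bracket -> illegal
(2,1): no bracket -> illegal
(3,0): flips 1 -> legal
(4,0): flips 1 -> legal
(4,1): flips 2 -> legal
(5,1): flips 2 -> legal
(5,4): flips 1 -> legal
(6,1): flips 2 -> legal
(6,3): flips 4 -> legal
(6,4): no bracket -> illegal
(7,1): flips 2 -> legal
(7,2): flips 3 -> legal
(7,3): no bracket -> illegal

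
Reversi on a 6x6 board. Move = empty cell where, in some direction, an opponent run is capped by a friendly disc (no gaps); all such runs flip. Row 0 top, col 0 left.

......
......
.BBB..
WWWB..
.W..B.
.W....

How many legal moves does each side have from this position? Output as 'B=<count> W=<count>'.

-- B to move --
(2,0): no bracket -> illegal
(4,0): flips 1 -> legal
(4,2): flips 1 -> legal
(4,3): flips 1 -> legal
(5,0): flips 2 -> legal
(5,2): no bracket -> illegal
B mobility = 4
-- W to move --
(1,0): flips 1 -> legal
(1,1): flips 1 -> legal
(1,2): flips 2 -> legal
(1,3): flips 1 -> legal
(1,4): flips 1 -> legal
(2,0): no bracket -> illegal
(2,4): no bracket -> illegal
(3,4): flips 1 -> legal
(3,5): no bracket -> illegal
(4,2): no bracket -> illegal
(4,3): no bracket -> illegal
(4,5): no bracket -> illegal
(5,3): no bracket -> illegal
(5,4): no bracket -> illegal
(5,5): no bracket -> illegal
W mobility = 6

Answer: B=4 W=6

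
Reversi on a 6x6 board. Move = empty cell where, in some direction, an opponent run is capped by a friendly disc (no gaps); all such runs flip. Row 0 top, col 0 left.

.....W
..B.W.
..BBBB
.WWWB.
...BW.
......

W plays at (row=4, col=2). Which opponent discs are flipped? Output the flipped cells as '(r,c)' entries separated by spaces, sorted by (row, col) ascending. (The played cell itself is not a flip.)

Answer: (4,3)

Derivation:
Dir NW: first cell 'W' (not opp) -> no flip
Dir N: first cell 'W' (not opp) -> no flip
Dir NE: first cell 'W' (not opp) -> no flip
Dir W: first cell '.' (not opp) -> no flip
Dir E: opp run (4,3) capped by W -> flip
Dir SW: first cell '.' (not opp) -> no flip
Dir S: first cell '.' (not opp) -> no flip
Dir SE: first cell '.' (not opp) -> no flip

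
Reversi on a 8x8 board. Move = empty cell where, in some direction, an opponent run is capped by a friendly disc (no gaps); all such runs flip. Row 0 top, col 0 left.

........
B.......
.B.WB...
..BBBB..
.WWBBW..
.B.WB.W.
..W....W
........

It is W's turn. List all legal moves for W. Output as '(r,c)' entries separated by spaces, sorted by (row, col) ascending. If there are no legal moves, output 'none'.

(0,0): no bracket -> illegal
(0,1): no bracket -> illegal
(1,1): no bracket -> illegal
(1,2): no bracket -> illegal
(1,3): no bracket -> illegal
(1,4): no bracket -> illegal
(1,5): flips 2 -> legal
(2,0): no bracket -> illegal
(2,2): flips 1 -> legal
(2,5): flips 2 -> legal
(2,6): flips 2 -> legal
(3,0): no bracket -> illegal
(3,1): no bracket -> illegal
(3,6): no bracket -> illegal
(4,0): flips 1 -> legal
(4,6): no bracket -> illegal
(5,0): no bracket -> illegal
(5,2): no bracket -> illegal
(5,5): flips 1 -> legal
(6,0): flips 1 -> legal
(6,1): flips 1 -> legal
(6,3): flips 1 -> legal
(6,4): no bracket -> illegal
(6,5): no bracket -> illegal

Answer: (1,5) (2,2) (2,5) (2,6) (4,0) (5,5) (6,0) (6,1) (6,3)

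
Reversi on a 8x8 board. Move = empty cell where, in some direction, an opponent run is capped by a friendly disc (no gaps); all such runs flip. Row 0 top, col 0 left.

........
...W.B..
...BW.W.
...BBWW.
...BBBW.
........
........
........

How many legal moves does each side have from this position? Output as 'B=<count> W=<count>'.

-- B to move --
(0,2): no bracket -> illegal
(0,3): flips 1 -> legal
(0,4): no bracket -> illegal
(1,2): no bracket -> illegal
(1,4): flips 1 -> legal
(1,6): no bracket -> illegal
(1,7): flips 2 -> legal
(2,2): no bracket -> illegal
(2,5): flips 2 -> legal
(2,7): flips 1 -> legal
(3,7): flips 3 -> legal
(4,7): flips 1 -> legal
(5,5): no bracket -> illegal
(5,6): no bracket -> illegal
(5,7): no bracket -> illegal
B mobility = 7
-- W to move --
(0,4): flips 1 -> legal
(0,5): no bracket -> illegal
(0,6): flips 1 -> legal
(1,2): no bracket -> illegal
(1,4): no bracket -> illegal
(1,6): no bracket -> illegal
(2,2): flips 1 -> legal
(2,5): no bracket -> illegal
(3,2): flips 2 -> legal
(4,2): flips 4 -> legal
(5,2): no bracket -> illegal
(5,3): flips 4 -> legal
(5,4): flips 3 -> legal
(5,5): flips 1 -> legal
(5,6): no bracket -> illegal
W mobility = 8

Answer: B=7 W=8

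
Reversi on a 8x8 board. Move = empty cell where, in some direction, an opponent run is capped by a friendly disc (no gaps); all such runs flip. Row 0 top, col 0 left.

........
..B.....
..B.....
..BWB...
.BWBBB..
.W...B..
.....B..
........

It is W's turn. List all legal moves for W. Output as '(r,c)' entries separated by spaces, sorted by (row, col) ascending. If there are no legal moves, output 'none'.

Answer: (0,2) (1,1) (3,1) (3,5) (4,0) (4,6) (5,3) (6,6)

Derivation:
(0,1): no bracket -> illegal
(0,2): flips 3 -> legal
(0,3): no bracket -> illegal
(1,1): flips 1 -> legal
(1,3): no bracket -> illegal
(2,1): no bracket -> illegal
(2,3): no bracket -> illegal
(2,4): no bracket -> illegal
(2,5): no bracket -> illegal
(3,0): no bracket -> illegal
(3,1): flips 2 -> legal
(3,5): flips 1 -> legal
(3,6): no bracket -> illegal
(4,0): flips 1 -> legal
(4,6): flips 3 -> legal
(5,0): no bracket -> illegal
(5,2): no bracket -> illegal
(5,3): flips 1 -> legal
(5,4): no bracket -> illegal
(5,6): no bracket -> illegal
(6,4): no bracket -> illegal
(6,6): flips 2 -> legal
(7,4): no bracket -> illegal
(7,5): no bracket -> illegal
(7,6): no bracket -> illegal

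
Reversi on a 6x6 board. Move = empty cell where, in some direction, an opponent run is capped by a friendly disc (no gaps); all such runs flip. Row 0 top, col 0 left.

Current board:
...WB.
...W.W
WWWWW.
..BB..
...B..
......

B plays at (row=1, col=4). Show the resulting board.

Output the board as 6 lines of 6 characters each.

Answer: ...WB.
...WBW
WWWBW.
..BB..
...B..
......

Derivation:
Place B at (1,4); scan 8 dirs for brackets.
Dir NW: opp run (0,3), next=edge -> no flip
Dir N: first cell 'B' (not opp) -> no flip
Dir NE: first cell '.' (not opp) -> no flip
Dir W: opp run (1,3), next='.' -> no flip
Dir E: opp run (1,5), next=edge -> no flip
Dir SW: opp run (2,3) capped by B -> flip
Dir S: opp run (2,4), next='.' -> no flip
Dir SE: first cell '.' (not opp) -> no flip
All flips: (2,3)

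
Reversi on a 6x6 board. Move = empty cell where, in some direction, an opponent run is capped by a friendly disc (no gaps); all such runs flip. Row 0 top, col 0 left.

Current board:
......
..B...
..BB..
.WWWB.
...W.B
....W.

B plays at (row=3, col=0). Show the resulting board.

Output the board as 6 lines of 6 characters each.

Place B at (3,0); scan 8 dirs for brackets.
Dir NW: edge -> no flip
Dir N: first cell '.' (not opp) -> no flip
Dir NE: first cell '.' (not opp) -> no flip
Dir W: edge -> no flip
Dir E: opp run (3,1) (3,2) (3,3) capped by B -> flip
Dir SW: edge -> no flip
Dir S: first cell '.' (not opp) -> no flip
Dir SE: first cell '.' (not opp) -> no flip
All flips: (3,1) (3,2) (3,3)

Answer: ......
..B...
..BB..
BBBBB.
...W.B
....W.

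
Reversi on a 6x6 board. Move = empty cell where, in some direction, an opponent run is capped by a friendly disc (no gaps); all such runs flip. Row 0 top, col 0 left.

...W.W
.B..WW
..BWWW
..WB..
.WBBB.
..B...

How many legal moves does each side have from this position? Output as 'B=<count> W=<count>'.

-- B to move --
(0,2): no bracket -> illegal
(0,4): no bracket -> illegal
(1,2): no bracket -> illegal
(1,3): flips 1 -> legal
(2,1): flips 1 -> legal
(3,0): flips 1 -> legal
(3,1): flips 1 -> legal
(3,4): no bracket -> illegal
(3,5): no bracket -> illegal
(4,0): flips 1 -> legal
(5,0): no bracket -> illegal
(5,1): no bracket -> illegal
B mobility = 5
-- W to move --
(0,0): no bracket -> illegal
(0,1): no bracket -> illegal
(0,2): no bracket -> illegal
(1,0): no bracket -> illegal
(1,2): flips 1 -> legal
(1,3): no bracket -> illegal
(2,0): no bracket -> illegal
(2,1): flips 1 -> legal
(3,1): no bracket -> illegal
(3,4): flips 1 -> legal
(3,5): no bracket -> illegal
(4,5): flips 3 -> legal
(5,1): flips 2 -> legal
(5,3): flips 2 -> legal
(5,4): flips 1 -> legal
(5,5): no bracket -> illegal
W mobility = 7

Answer: B=5 W=7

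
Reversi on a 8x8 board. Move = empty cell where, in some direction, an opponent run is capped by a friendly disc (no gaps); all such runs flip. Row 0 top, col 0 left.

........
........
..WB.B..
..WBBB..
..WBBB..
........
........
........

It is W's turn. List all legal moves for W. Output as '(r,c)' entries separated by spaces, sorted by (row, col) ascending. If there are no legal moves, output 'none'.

Answer: (1,4) (2,4) (3,6) (4,6) (5,4) (5,5)

Derivation:
(1,2): no bracket -> illegal
(1,3): no bracket -> illegal
(1,4): flips 1 -> legal
(1,5): no bracket -> illegal
(1,6): no bracket -> illegal
(2,4): flips 2 -> legal
(2,6): no bracket -> illegal
(3,6): flips 3 -> legal
(4,6): flips 3 -> legal
(5,2): no bracket -> illegal
(5,3): no bracket -> illegal
(5,4): flips 1 -> legal
(5,5): flips 2 -> legal
(5,6): no bracket -> illegal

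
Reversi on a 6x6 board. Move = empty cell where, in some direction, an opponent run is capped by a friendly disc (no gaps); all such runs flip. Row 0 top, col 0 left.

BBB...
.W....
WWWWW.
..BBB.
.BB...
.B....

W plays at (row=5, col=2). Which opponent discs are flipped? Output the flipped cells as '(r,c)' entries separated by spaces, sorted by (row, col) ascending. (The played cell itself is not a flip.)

Dir NW: opp run (4,1), next='.' -> no flip
Dir N: opp run (4,2) (3,2) capped by W -> flip
Dir NE: first cell '.' (not opp) -> no flip
Dir W: opp run (5,1), next='.' -> no flip
Dir E: first cell '.' (not opp) -> no flip
Dir SW: edge -> no flip
Dir S: edge -> no flip
Dir SE: edge -> no flip

Answer: (3,2) (4,2)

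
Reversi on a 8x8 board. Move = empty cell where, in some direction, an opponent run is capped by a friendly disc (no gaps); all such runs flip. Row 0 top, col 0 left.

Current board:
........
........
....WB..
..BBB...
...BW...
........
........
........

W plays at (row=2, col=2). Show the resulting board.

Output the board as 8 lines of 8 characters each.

Answer: ........
........
..W.WB..
..BWB...
...BW...
........
........
........

Derivation:
Place W at (2,2); scan 8 dirs for brackets.
Dir NW: first cell '.' (not opp) -> no flip
Dir N: first cell '.' (not opp) -> no flip
Dir NE: first cell '.' (not opp) -> no flip
Dir W: first cell '.' (not opp) -> no flip
Dir E: first cell '.' (not opp) -> no flip
Dir SW: first cell '.' (not opp) -> no flip
Dir S: opp run (3,2), next='.' -> no flip
Dir SE: opp run (3,3) capped by W -> flip
All flips: (3,3)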